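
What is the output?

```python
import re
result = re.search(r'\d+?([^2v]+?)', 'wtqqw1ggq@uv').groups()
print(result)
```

The match spans [5:7] → '1g'.
Captured: group 1 = 'g'.

('g',)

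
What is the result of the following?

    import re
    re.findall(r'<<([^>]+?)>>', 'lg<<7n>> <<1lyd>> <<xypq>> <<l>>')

['7n', '1lyd', 'xypq', 'l']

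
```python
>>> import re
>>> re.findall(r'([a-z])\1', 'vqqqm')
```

The backreference `\1` re-matches whatever the first group consumed, character for character.
Matches: at [1:3] match 'qq', group 1 = 'q'.
One capturing group, so `findall` returns just the captured substring from the one match — 1 in all.

['q']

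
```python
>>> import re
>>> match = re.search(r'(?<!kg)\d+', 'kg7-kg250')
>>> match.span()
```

The negative lookahead/lookbehind blocks any match where the forbidden context is present.
`search` walks the string left to right and returns the first match it finds.
The match spans [7:9] → '50'.

(7, 9)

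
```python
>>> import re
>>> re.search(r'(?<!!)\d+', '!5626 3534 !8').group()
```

The negative lookaround is zero-width — it rules out positions where the adjacent text would match, without consuming anything.
`search` walks the string left to right and returns the first match it finds.
The match spans [2:5] → '626'.

'626'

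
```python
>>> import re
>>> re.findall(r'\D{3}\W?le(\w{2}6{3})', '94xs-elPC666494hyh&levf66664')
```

['vf666']

The pattern matches exactly 3 of a non-digit, then optionally a non-word character, then the literal 'le'; then exactly 2 of a word character, then exactly 3 of the literal '6' (captured).
Walking the string: at [15:26] match 'hyh&levf666', group 1 = 'vf666'.
One capturing group, so `findall` returns just the captured substring from the one match — 1 in all.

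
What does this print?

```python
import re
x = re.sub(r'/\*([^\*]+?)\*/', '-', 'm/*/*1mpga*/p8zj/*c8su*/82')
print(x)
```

m/*-p8zj-82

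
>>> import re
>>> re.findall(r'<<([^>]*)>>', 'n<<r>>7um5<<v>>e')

Scanning left to right: at [1:6] match '<<r>>', group 1 = 'r'; at [10:15] match '<<v>>', group 1 = 'v'.
With a single group, `findall` returns only what that group captured — 2 items.

['r', 'v']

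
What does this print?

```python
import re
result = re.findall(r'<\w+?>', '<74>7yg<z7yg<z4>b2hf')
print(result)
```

Walking the string: at [0:4] → '<74>'; at [12:16] → '<z4>'.
With no groups in the pattern, `findall` gives back each whole match — 2 here.

['<74>', '<z4>']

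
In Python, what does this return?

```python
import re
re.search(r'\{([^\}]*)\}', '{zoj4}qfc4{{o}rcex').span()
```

(0, 6)

The match spans [0:6] → '{zoj4}'.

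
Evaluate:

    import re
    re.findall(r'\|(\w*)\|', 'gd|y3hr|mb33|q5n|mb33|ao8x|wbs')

Scanning left to right: at [2:8] match '|y3hr|', group 1 = 'y3hr'; at [12:17] match '|q5n|', group 1 = 'q5n'; at [21:27] match '|ao8x|', group 1 = 'ao8x'.
One capturing group, so `findall` returns just the captured substring from each match — 3 in all.

['y3hr', 'q5n', 'ao8x']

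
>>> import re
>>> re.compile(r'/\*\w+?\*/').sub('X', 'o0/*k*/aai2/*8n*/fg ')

Every occurrence is swapped for 'X'.

'o0Xaai2Xfg '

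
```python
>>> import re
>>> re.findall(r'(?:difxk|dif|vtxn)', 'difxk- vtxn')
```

['difxk', 'vtxn']

The regex engine tests alternatives in the order written; an earlier branch that matches wins even if a later one would match more.
With no groups in the pattern, `findall` gives back each whole match — 2 here.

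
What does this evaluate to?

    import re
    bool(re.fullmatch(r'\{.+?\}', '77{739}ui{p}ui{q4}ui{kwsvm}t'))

`fullmatch` succeeds only if the pattern covers the string from start to end.
Here the pattern can't cover the whole string, so the call returns None, and `bool(None)` is False.

False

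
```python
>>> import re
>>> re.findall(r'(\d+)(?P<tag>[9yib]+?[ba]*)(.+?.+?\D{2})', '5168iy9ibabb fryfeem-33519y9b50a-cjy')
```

[('5168', 'i', 'y9ib'), ('33519', 'y', '9b50a-')]

This matches one or more of a digit (captured); then one or more of one of [9yib] (lazy), then zero or more of one of [ba] (captured as 'tag'); then one or more of any character (lazy), then one or more of any character (lazy), then exactly 2 of a non-digit (captured).
Walking the string: at [0:9] match '5168iy9ib', groups = ('5168', 'i', 'y9ib'); at [21:33] match '33519y9b50a-', groups = ('33519', 'y', '9b50a-').
With 3 capturing groups, `findall` returns a 3-tuple per match.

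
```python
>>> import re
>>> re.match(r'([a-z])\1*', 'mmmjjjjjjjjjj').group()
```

'mmm'

`\1` has to match the exact text group 1 already captured.
`match` is anchored at position 0; if the pattern doesn't fit there, it returns None.
The match spans [0:3] → 'mmm'.
Captured: group 1 = 'm'.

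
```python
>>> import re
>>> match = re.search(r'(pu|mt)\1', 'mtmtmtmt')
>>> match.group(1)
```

'mt'

`\1` is not a pattern — it's the concrete string captured by group 1, re-applied verbatim.
`re.search` scans for the first position where the pattern succeeds.
The match spans [0:4] → 'mtmt'.
Captured: group 1 = 'mt'.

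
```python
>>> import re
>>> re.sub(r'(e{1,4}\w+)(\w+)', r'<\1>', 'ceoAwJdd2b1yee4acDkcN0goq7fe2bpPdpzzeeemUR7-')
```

Pattern: 1 to 4 of the literal 'e', then one or more of a word character (captured); then one or more of a word character (captured).
Matches: at [1:43] → 'eoAwJdd2b1yee4acDkcN0goq7fe2bpPdpzzeeemUR7'.
Each match is replaced using the text its own group 1 captured.

'c<eoAwJdd2b1yee4acDkcN0goq7fe2bpPdpzzeeemUR>-'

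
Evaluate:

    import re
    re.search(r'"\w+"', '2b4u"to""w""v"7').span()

(4, 8)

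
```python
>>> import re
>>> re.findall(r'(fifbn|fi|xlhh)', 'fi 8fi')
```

['fi', 'fi']

Walking the string: at [0:2] match 'fi', group 1 = 'fi'; at [4:6] match 'fi', group 1 = 'fi'.
`findall` collects group 1 from each match (2 total).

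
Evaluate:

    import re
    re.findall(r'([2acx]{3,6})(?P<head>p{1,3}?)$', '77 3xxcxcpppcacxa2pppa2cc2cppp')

[('a2cc2c', 'ppp')]

This matches 3 to 6 of one of [2acx] (captured); then 1 to 3 of a literal 'p' (lazy) (captured as 'head'); then anchored at the end.
With 2 capturing groups, `findall` returns a 2-tuple per match.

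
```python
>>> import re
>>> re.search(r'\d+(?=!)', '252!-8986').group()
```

'252'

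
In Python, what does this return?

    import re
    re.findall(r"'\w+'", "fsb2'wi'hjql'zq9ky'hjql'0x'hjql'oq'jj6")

["'wi'", "'zq9ky'", "'0x'", "'oq'"]

No capturing groups, so `findall` returns the 4 full match strings.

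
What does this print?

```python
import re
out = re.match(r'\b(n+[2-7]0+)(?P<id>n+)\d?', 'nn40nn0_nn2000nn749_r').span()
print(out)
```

(0, 7)

`re.match` only tries the pattern at the start of the string.
The match spans [0:7] → 'nn40nn0'.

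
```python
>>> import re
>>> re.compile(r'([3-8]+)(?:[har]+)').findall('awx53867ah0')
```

This matches one or more of a character in [3-8] (captured); then one or more of one of [har] (non-capturing group).
One capturing group, so `findall` returns just the captured substring from the one match — 1 in all.

['53867']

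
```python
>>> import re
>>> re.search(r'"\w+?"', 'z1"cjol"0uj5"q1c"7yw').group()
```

The match spans [2:8] → '"cjol"'.

'"cjol"'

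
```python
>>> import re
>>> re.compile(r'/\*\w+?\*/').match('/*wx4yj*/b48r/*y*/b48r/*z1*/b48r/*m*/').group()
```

`match` is anchored at position 0; if the pattern doesn't fit there, it returns None.
The match spans [0:9] → '/*wx4yj*/'.

'/*wx4yj*/'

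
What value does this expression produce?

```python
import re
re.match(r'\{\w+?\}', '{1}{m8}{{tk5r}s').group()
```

`match` is anchored at position 0; if the pattern doesn't fit there, it returns None.
The match spans [0:3] → '{1}'.

'{1}'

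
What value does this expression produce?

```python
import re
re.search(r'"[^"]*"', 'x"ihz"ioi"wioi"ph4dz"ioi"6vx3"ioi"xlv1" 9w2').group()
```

'"ihz"'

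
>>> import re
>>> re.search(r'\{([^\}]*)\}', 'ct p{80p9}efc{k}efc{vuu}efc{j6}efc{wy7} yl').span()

`re.search` scans for the first position where the pattern succeeds.
The match spans [4:10] → '{80p9}'.
Captured: group 1 = '80p9'.

(4, 10)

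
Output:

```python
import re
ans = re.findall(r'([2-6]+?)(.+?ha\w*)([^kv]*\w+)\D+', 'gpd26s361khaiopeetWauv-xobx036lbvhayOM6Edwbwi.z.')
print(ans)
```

This matches one or more of a character in [2-6] (lazy) (captured); then one or more of any character (lazy), then the literal 'ha', then zero or more of a word character (captured); then zero or more of any character except [kv], then one or more of a word character (captured); then one or more of a non-digit.
A non-greedy quantifier consumes as few characters as it can — just enough that the remainder of the pattern still matches from where it stops; whatever follows it matches normally.
Matches: at [3:48] match '26s361khaiopeetWauv-xobx036lbvhayOM6Edwbwi.z.', groups = ('2', '6s361khaiopeetWauv', '-xobx036lbvhayOM6Edwbwi').
`findall` packs the 3 group values into a tuple for every match.

[('2', '6s361khaiopeetWauv', '-xobx036lbvhayOM6Edwbwi')]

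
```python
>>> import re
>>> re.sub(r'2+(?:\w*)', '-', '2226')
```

'-'

Pattern: one or more of a literal '2'; then zero or more of a word character (non-capturing group).
Matches: at [0:4] → '2226'.
Each match is replaced by '-'.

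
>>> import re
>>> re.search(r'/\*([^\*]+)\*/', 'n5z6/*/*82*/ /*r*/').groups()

The match spans [6:12] → '/*82*/'.
Captured: group 1 = '82'.

('82',)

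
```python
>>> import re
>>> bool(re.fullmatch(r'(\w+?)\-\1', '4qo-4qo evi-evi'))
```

False

`\1` is not a pattern — it's the concrete string captured by group 1, re-applied verbatim.
`fullmatch` succeeds only if the pattern covers the string from start to end.
Here the string isn't matched end-to-end, so the call returns None, and `bool(None)` is False.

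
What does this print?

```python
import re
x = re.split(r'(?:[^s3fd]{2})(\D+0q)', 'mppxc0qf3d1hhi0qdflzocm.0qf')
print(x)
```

['', 'pxc0q', 'f3d', 'hi0q', 'df', 'ocm.0q', 'f']

With a capturing group present, the delimiter's captured portion is kept in the result list.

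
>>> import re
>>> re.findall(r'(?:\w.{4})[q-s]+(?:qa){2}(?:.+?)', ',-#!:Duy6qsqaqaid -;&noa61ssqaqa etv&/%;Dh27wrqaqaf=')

['Duy6qsqaqai', 'noa61ssqaqa ', 'Dh27wrqaqaf']

This matches a word character, then exactly 4 of any character (non-capturing group); then one or more of a character in [q-s], then the literal 'qa' repeated 2 times; then one or more of any character (lazy) (non-capturing group).
The `?` after the quantifier makes it lazy — it takes as little as possible before letting the rest of the pattern try.
Walking the string: at [5:16] → 'Duy6qsqaqai'; at [21:33] → 'noa61ssqaqa '; at [40:51] → 'Dh27wrqaqaf'.
Since nothing is captured, `findall` lists the 3 matched substrings directly.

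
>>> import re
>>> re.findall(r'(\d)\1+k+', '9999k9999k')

['9', '9']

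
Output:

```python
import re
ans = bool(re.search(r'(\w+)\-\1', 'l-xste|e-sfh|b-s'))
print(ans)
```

False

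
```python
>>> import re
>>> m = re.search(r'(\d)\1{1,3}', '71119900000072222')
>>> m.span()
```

`\1` is not a pattern — it's the concrete string captured by group 1, re-applied verbatim.
The match spans [1:4] → '111'.

(1, 4)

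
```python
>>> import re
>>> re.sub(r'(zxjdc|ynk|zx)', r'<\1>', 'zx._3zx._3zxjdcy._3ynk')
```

'<zx>._3<zx>._3<zxjdc>y._3<ynk>'

Branches in `(...|...)` are attempted left-to-right; the first branch that allows the whole pattern to succeed is taken.
Matches: at [0:2] → 'zx'; at [5:7] → 'zx'; at [10:15] → 'zxjdc'; at [19:22] → 'ynk'.
Each match is replaced using the text its own group 1 captured.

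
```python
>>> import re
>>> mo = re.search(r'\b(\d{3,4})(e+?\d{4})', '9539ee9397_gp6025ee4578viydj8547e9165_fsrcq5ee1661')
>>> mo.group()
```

This matches a word boundary (`\b`, zero-width); then 3 to 4 of a digit (captured); then one or more of a literal 'e' (lazy), then exactly 4 of a digit (captured).
The match spans [0:10] → '9539ee9397'.

'9539ee9397'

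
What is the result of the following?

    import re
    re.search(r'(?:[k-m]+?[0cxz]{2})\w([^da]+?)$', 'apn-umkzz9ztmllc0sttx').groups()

('ztmllc0sttx',)

The match spans [5:21] → 'mkzz9ztmllc0sttx'.
Captured: group 1 = 'ztmllc0sttx'.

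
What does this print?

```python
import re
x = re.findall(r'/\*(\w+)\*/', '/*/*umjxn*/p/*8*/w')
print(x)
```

['umjxn', '8']

With a single group, `findall` returns only what that group captured — 2 items.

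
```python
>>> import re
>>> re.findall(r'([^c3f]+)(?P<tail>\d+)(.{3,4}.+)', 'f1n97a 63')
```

Pattern: one or more of any character except [c3f] (captured); then one or more of a digit (captured as 'tail'); then 3 to 4 of any character, then one or more of any character (captured).
3 groups means the one result is a tuple of 3 captured strings — 1 here.

[('1n9', '7', 'a 63')]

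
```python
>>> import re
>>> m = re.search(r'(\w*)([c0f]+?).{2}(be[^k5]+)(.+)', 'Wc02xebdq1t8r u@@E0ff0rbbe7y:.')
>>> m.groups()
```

('E0ff', '0', 'be7y:', '.')

This matches zero or more of a word character (captured); then one or more of one of [c0f] (lazy) (captured); then exactly 2 of any character; then the literal 'be', then one or more of any character except [k5] (captured); then one or more of any character (captured).
`re.search` tries every starting position until one works.
The match spans [17:30] → 'E0ff0rbbe7y:.'.
Captured: group 1 = 'E0ff', group 2 = '0', group 3 = 'be7y:', group 4 = '.'.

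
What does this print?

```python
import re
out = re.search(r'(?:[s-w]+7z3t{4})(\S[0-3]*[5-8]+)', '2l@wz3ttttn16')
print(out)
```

None

This matches one or more of a character in [s-w], then the literal '7z3', then exactly 4 of the literal 't' (non-capturing group); then a non-whitespace character, then zero or more of a character in [0-3], then one or more of a character in [5-8] (captured).
Unlike `match`, `search` isn't anchored — it looks for the pattern anywhere in the string.
Here no position works, so the call returns None.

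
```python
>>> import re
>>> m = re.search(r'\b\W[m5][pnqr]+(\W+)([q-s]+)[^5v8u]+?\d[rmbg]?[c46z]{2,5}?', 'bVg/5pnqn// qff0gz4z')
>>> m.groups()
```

The match spans [3:19] → '/5pnqn// qff0gz4'.
Captured: group 1 = '// ', group 2 = 'q'.

('// ', 'q')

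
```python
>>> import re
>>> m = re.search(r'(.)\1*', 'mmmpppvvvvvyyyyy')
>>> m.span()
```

`\1` has to match the exact text group 1 already captured.
`re.search` scans for the first position where the pattern succeeds.
The match spans [0:3] → 'mmm'.
Captured: group 1 = 'm'.

(0, 3)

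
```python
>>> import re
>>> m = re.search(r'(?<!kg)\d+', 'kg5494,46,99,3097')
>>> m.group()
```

'494'

A negative assertion filters positions out without eating any characters.
`search` walks the string left to right and returns the first match it finds.
The match spans [3:6] → '494'.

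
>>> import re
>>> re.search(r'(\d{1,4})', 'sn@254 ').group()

This matches 1 to 4 of a digit (captured).
`re.search` scans for the first position where the pattern succeeds.
The match spans [3:6] → '254'.
Captured: group 1 = '254'.

'254'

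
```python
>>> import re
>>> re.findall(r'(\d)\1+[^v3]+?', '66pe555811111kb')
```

['6', '5', '1']

The backreference `\1` re-matches whatever the first group consumed, character for character.
One capturing group, so `findall` returns just the captured substring from each match — 3 in all.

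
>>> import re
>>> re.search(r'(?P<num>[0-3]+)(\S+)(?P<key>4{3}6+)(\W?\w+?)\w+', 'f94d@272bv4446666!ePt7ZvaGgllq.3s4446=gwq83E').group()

Pattern: one or more of a character in [0-3] (captured as 'num'); then one or more of a non-whitespace character (captured); then exactly 3 of the literal '4', then one or more of the literal '6' (captured as 'key'); then optionally a non-word character, then one or more of a word character (lazy) (captured); then one or more of a word character.
The match spans [5:44] → '272bv4446666!ePt7ZvaGgllq.3s4446=gwq83E'.

'272bv4446666!ePt7ZvaGgllq.3s4446=gwq83E'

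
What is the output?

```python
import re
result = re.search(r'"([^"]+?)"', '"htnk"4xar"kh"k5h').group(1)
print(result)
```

The match spans [0:6] → '"htnk"'.
Captured: group 1 = 'htnk'.

htnk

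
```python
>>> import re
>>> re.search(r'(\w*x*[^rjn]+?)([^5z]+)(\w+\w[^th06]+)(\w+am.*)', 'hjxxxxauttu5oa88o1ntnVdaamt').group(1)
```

Pattern: zero or more of a word character, then zero or more of the literal 'x', then one or more of any character except [rjn] (lazy) (captured); then one or more of any character except [5z] (captured); then one or more of a word character, then a word character, then one or more of any character except [th06] (captured); then one or more of a word character, then the literal 'am', then zero or more of any character (captured).
`re.search` scans for the first position where the pattern succeeds.
The match spans [0:27] → 'hjxxxxauttu5oa88o1ntnVdaamt'.
Captured: group 1 = 'hjxxxxauttu5oa88o1', group 2 = 'nt', group 3 = 'nVd', group 4 = 'aamt'.

'hjxxxxauttu5oa88o1'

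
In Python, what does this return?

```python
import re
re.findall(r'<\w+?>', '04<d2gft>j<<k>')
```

['<d2gft>', '<k>']

Scanning left to right: at [2:9] → '<d2gft>'; at [11:14] → '<k>'.
Since nothing is captured, `findall` lists the 2 matched substrings directly.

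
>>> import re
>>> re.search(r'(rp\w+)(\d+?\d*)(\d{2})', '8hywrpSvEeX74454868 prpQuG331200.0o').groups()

('rpSvEeX74454', '8', '68')

Pattern: the literal 'rp', then one or more of a word character (captured); then one or more of a digit (lazy), then zero or more of a digit (captured); then exactly 2 of a digit (captured).
`re.search` tries every starting position until one works.
The match spans [4:19] → 'rpSvEeX74454868'.
Captured: group 1 = 'rpSvEeX74454', group 2 = '8', group 3 = '68'.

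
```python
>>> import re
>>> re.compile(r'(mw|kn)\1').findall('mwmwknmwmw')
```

`\1` is not a pattern — it's the concrete string captured by group 1, re-applied verbatim.
Scanning left to right: at [0:4] match 'mwmw', group 1 = 'mw'; at [6:10] match 'mwmw', group 1 = 'mw'.
With a single group, `findall` returns only what that group captured — 2 items.

['mw', 'mw']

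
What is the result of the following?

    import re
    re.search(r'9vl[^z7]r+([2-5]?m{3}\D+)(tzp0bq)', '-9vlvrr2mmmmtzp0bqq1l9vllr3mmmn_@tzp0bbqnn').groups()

The match spans [1:18] → '9vlvrr2mmmmtzp0bq'.
Captured: group 1 = '2mmmm', group 2 = 'tzp0bq'.

('2mmmm', 'tzp0bq')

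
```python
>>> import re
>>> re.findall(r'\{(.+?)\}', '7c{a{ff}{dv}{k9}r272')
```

['a{ff', 'dv', 'k9']

Scanning left to right: at [2:8] match '{a{ff}', group 1 = 'a{ff'; at [8:12] match '{dv}', group 1 = 'dv'; at [12:16] match '{k9}', group 1 = 'k9'.
One capturing group, so `findall` returns just the captured substring from each match — 3 in all.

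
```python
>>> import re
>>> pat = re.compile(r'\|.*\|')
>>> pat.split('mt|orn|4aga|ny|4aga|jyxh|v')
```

['mt', 'v']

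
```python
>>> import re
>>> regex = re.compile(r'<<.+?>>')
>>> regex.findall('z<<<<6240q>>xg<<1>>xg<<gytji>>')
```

['<<<<6240q>>', '<<1>>', '<<gytji>>']

A `+?`/`*?`/`{m,n}?` starts at its minimum and grows only as far as needed for what follows to match.
Walking the string: at [1:12] → '<<<<6240q>>'; at [14:19] → '<<1>>'; at [21:30] → '<<gytji>>'.
Since nothing is captured, `findall` lists the 3 matched substrings directly.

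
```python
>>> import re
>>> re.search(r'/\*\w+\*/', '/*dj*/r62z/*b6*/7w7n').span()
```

The match spans [0:6] → '/*dj*/'.

(0, 6)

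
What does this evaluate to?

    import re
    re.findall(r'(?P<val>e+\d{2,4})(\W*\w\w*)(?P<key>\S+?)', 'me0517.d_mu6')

[('e0517', '.d_mu', '6')]

The pattern matches one or more of the literal 'e', then 2 to 4 of a digit (captured as 'val'); then zero or more of a non-word character, then a word character, then zero or more of a word character (captured); then one or more of a non-whitespace character (lazy) (captured as 'key').
Walking the string: at [1:12] match 'e0517.d_mu6', groups = ('e0517', '.d_mu', '6').
With 3 capturing groups, `findall` returns a 3-tuple per match.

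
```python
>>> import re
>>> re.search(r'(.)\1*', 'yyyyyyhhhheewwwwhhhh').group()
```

'yyyyyy'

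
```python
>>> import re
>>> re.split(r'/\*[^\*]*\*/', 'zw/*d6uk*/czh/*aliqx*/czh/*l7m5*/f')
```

['zw', 'czh', 'czh', 'f']

Matches to split on: at [2:10] → '/*d6uk*/'; at [13:22] → '/*aliqx*/'; at [25:33] → '/*l7m5*/'.
`split` removes every match and returns the 4 fragments in between.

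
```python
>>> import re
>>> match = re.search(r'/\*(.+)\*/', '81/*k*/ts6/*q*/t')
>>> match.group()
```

'/*k*/ts6/*q*/'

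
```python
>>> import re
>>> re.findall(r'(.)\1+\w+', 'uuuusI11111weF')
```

['u']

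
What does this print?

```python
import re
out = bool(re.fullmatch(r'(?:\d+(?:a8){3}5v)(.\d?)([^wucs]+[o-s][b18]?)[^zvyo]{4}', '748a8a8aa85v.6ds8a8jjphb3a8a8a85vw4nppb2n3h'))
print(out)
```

False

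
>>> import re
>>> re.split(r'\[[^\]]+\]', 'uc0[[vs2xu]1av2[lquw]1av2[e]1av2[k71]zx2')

Matches to split on: at [3:11] → '[[vs2xu]'; at [15:21] → '[lquw]'; at [25:28] → '[e]'; at [32:37] → '[k71]'.
`split` removes every match and returns the 5 fragments in between.

['uc0', '1av2', '1av2', '1av2', 'zx2']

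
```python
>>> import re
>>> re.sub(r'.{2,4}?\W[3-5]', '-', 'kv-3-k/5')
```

'--'

Pattern: 2 to 4 of any character (lazy); then a non-word character, then a character in [3-5].
Matches: at [0:4] → 'kv-3'; at [4:8] → '-k/5'.
Every occurrence is swapped for '-'.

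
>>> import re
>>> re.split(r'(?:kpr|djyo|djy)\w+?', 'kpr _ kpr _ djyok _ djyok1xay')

['kpr _ kpr _ ', ' _ ', '1xay']

Branches in `(...|...)` are attempted left-to-right; the first branch that allows the whole pattern to succeed is taken.
Matches to split on: at [12:17] → 'djyok'; at [20:25] → 'djyok'.
`split` removes every match and returns the 3 fragments in between.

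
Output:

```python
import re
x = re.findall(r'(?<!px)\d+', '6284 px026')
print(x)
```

Because the assertion is negative and zero-width, positions next to the forbidden text are skipped.
No capturing groups, so `findall` returns the 2 full match strings.

['6284', '26']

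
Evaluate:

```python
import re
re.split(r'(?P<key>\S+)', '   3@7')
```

['   ', '3@7', '']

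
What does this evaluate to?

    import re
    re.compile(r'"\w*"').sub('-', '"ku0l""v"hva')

Each match is replaced by '-'.

'--hva'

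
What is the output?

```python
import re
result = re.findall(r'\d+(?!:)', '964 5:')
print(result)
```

['964']

A negative assertion filters positions out without eating any characters.
`findall` yields the raw match text (1 of them) because the pattern has no groups.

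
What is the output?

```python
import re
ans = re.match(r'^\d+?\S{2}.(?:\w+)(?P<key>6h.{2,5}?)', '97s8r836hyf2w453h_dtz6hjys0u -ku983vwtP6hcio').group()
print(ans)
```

Pattern: anchored at the start of the string; then one or more of a digit (lazy), then exactly 2 of a non-whitespace character, then any character; then one or more of a word character (non-capturing group); then the literal '6h', then 2 to 5 of any character (lazy) (captured as 'key').
Lazy quantifiers expand one character at a time until the remainder of the pattern can match.
With `match`, the pattern is implicitly anchored at the beginning.
The match spans [0:25] → '97s8r836hyf2w453h_dtz6hjy'.
Captured: group 1 = '6hjy'.

97s8r836hyf2w453h_dtz6hjy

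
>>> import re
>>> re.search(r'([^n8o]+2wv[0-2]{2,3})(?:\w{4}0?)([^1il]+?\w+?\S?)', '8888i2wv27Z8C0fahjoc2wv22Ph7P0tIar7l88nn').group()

Pattern: one or more of any character except [n8o], then the literal '2wv', then 2 to 3 of a character in [0-2] (captured); then exactly 4 of a word character, then optionally a literal '0' (non-capturing group); then one or more of any character except [1il] (lazy), then one or more of a word character (lazy), then optionally a non-whitespace character (captured).
With the lazy modifier that quantifier settles for the fewest repetitions that let the rest of the pattern succeed (the atoms after it are unaffected and can still be greedy).
`re.search` scans for the first position where the pattern succeeds.
The match spans [19:33] → 'c2wv22Ph7P0tIa'.
Captured: group 1 = 'c2wv22', group 2 = 'tIa'.

'c2wv22Ph7P0tIa'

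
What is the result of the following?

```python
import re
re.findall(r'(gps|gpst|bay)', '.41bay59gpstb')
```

['bay', 'gps']

`|` is ordered: at each position the engine commits to the first alternative that works.
Matches: at [3:6] match 'bay', group 1 = 'bay'; at [8:11] match 'gps', group 1 = 'gps'.
One capturing group, so `findall` returns just the captured substring from each match — 2 in all.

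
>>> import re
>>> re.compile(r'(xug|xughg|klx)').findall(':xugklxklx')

['xug', 'klx', 'klx']

Walking the string: at [1:4] match 'xug', group 1 = 'xug'; at [4:7] match 'klx', group 1 = 'klx'; at [7:10] match 'klx', group 1 = 'klx'.
With a single group, `findall` returns only what that group captured — 3 items.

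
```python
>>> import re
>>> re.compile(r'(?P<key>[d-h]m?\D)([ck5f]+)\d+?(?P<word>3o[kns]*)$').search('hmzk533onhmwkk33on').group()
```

The match spans [9:18] → 'hmwkk33on'.

'hmwkk33on'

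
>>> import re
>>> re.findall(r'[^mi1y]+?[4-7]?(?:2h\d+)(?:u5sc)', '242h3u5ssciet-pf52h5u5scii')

['et-pf52h5u5sc']

`findall` yields the raw match text (1 of them) because the pattern has no groups.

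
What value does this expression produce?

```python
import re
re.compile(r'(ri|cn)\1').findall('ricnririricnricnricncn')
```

The backreference `\1` re-matches whatever the first group consumed, character for character.
One capturing group, so `findall` returns just the captured substring from each match — 2 in all.

['ri', 'cn']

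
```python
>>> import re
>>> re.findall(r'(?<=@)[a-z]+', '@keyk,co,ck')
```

The `(?=…)`/`(?<=…)` assertion just peeks at neighbouring text; it doesn't advance the match position.
Walking the string: at [1:5] → 'keyk'.
Since nothing is captured, `findall` lists the 1 matched substring directly.

['keyk']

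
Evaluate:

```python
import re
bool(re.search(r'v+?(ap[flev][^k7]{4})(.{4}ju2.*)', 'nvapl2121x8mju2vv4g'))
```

This matches one or more of a literal 'v' (lazy); then the literal 'ap', then one of [flev], then exactly 4 of any character except [k7] (captured); then exactly 4 of any character, then the literal 'ju2', then zero or more of any character (captured).
Here the pattern never matches, so the call returns None, and `bool(None)` is False.

False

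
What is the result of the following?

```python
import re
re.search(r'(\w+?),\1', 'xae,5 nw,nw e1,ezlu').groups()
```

The match spans [6:11] → 'nw,nw'.
Captured: group 1 = 'nw'.

('nw',)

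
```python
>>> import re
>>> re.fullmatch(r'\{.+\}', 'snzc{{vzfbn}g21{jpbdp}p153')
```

`re.fullmatch` is like wrapping the pattern in `^…$` (in single-line mode).
Here the pattern can't cover the whole string, so the call returns None.

None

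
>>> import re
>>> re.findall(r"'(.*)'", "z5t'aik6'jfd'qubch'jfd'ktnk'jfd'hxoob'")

Because there's exactly one group, `findall` drops the full match and keeps group 1 from the one hit.

["aik6'jfd'qubch'jfd'ktnk'jfd'hxoob"]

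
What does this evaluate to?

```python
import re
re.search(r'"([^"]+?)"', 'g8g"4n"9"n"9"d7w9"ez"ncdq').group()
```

'"4n"'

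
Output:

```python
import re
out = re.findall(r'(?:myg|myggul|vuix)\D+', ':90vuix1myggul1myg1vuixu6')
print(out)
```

['myggul', 'vuixu']

Walking the string: at [8:14] → 'myggul'; at [19:24] → 'vuixu'.
Since nothing is captured, `findall` lists the 2 matched substrings directly.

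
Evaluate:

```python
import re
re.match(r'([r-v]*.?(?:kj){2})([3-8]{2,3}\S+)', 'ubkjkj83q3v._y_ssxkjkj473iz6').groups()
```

('ubkjkj', '83q3v._y_ssxkjkj473iz6')

The match spans [0:28] → 'ubkjkj83q3v._y_ssxkjkj473iz6'.
Captured: group 1 = 'ubkjkj', group 2 = '83q3v._y_ssxkjkj473iz6'.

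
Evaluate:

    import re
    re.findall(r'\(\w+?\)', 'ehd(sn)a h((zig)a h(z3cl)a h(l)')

['(sn)', '(zig)', '(z3cl)', '(l)']

Scanning left to right: at [3:7] → '(sn)'; at [11:16] → '(zig)'; at [19:25] → '(z3cl)'; at [28:31] → '(l)'.
`findall` yields the raw match text (4 of them) because the pattern has no groups.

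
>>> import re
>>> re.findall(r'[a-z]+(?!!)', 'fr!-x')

The negative lookahead/lookbehind blocks any match where the forbidden context is present.
With no groups in the pattern, `findall` gives back each whole match — 2 here.

['f', 'x']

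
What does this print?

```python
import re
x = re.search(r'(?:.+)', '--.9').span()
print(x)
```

(0, 4)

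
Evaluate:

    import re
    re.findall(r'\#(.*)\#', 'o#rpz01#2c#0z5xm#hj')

['rpz01#2c#0z5xm']

`findall` collects group 1 from the one match (1 total).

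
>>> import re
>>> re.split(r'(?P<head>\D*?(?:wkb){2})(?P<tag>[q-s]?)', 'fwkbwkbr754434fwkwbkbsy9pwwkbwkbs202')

Pattern: zero or more of a non-digit (lazy), then the literal 'wkb' repeated 2 times (captured as 'head'); then optionally a character in [q-s] (captured as 'tag').
Matches to split on: at [0:8] → 'fwkbwkbr'; at [24:33] → 'pwwkbwkbs'.
With a capturing group present, the delimiter's captured portion is kept in the result list.

['', 'fwkbwkb', 'r', '754434fwkwbkbsy9', 'pwwkbwkb', 's', '202']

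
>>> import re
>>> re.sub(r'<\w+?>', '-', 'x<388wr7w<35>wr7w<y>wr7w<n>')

'x<388wr7w-wr7w-wr7w-'

Every occurrence is swapped for '-'.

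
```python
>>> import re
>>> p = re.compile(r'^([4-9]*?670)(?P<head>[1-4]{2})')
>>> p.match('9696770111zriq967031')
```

None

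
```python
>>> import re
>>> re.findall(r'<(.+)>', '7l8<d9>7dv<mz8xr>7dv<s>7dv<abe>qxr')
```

['d9>7dv<mz8xr>7dv<s>7dv<abe']

Walking the string: at [3:31] match '<d9>7dv<mz8xr>7dv<s>7dv<abe>', group 1 = 'd9>7dv<mz8xr>7dv<s>7dv<abe'.
Because there's exactly one group, `findall` drops the full match and keeps group 1 from the one hit.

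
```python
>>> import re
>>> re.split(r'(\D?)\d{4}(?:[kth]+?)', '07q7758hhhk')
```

['07', 'q', 'hhk']

The `?` after the quantifier makes it lazy — it takes as little as possible before letting the rest of the pattern try.
The group in the pattern means `split` returns the separators' captures alongside the pieces.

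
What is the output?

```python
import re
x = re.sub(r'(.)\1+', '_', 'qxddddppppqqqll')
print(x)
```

`\1` has to match the exact text group 1 already captured.
Matches: at [2:6] → 'dddd'; at [6:10] → 'pppp'; at [10:13] → 'qqq'; at [13:15] → 'll'.
Each match is replaced by '_'.

qx____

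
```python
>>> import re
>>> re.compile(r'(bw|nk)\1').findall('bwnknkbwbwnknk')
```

The backreference `\1` re-matches whatever the first group consumed, character for character.
Matches: at [2:6] match 'nknk', group 1 = 'nk'; at [6:10] match 'bwbw', group 1 = 'bw'; at [10:14] match 'nknk', group 1 = 'nk'.
One capturing group, so `findall` returns just the captured substring from each match — 3 in all.

['nk', 'bw', 'nk']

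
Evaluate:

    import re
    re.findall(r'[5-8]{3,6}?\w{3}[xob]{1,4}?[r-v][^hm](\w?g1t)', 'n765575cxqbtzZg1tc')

['Zg1t']

This matches 3 to 6 of a character in [5-8] (lazy), then exactly 3 of a word character, then 1 to 4 of one of [xob] (lazy); then a character in [r-v], then any character except [hm]; then optionally a word character, then the literal 'g1t' (captured).
Walking the string: at [1:17] match '765575cxqbtzZg1t', group 1 = 'Zg1t'.
`findall` collects group 1 from the one match (1 total).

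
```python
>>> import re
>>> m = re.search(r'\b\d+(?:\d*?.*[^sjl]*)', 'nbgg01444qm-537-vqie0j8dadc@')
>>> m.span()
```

The pattern matches a word boundary (`\b`, zero-width); then one or more of a digit; then zero or more of a digit (lazy), then zero or more of any character, then zero or more of any character except [sjl] (non-capturing group).
`re.search` scans for the first position where the pattern succeeds.
The match spans [12:28] → '537-vqie0j8dadc@'.

(12, 28)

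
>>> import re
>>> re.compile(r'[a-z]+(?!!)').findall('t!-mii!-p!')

['mi']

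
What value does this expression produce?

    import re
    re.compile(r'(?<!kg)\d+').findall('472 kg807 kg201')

['472', '07', '01']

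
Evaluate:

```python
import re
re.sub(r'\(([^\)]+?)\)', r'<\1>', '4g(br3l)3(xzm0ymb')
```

Matches: at [2:8] → '(br3l)'.
The replacement refers to a captured group, so each match is rewritten using its own captured text.

'4g<br3l>3(xzm0ymb'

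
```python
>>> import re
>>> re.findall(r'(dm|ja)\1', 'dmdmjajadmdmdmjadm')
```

['dm', 'ja', 'dm']

The backreference `\1` re-matches whatever the first group consumed, character for character.
Walking the string: at [0:4] match 'dmdm', group 1 = 'dm'; at [4:8] match 'jaja', group 1 = 'ja'; at [8:12] match 'dmdm', group 1 = 'dm'.
Because there's exactly one group, `findall` drops the full match and keeps group 1 from each hit.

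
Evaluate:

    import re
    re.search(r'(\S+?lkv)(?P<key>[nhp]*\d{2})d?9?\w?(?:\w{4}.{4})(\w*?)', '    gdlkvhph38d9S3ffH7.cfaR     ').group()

A `+?`/`*?`/`{m,n}?` starts at its minimum and grows only as far as needed for what follows to match.
The match spans [4:25] → 'gdlkvhph38d9S3ffH7.cf'.

'gdlkvhph38d9S3ffH7.cf'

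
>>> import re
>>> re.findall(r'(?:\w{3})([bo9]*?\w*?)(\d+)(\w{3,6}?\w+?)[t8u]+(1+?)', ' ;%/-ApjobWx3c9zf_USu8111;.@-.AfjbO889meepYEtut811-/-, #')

[('obWx', '3', 'c9zf_US', '1'), ('bO', '889', 'meepYE', '1')]

This matches exactly 3 of a word character (non-capturing group); then zero or more of one of [bo9] (lazy), then zero or more of a word character (lazy) (captured); then one or more of a digit (captured); then 3 to 6 of a word character (lazy), then one or more of a word character (lazy) (captured); then one or more of one of [t8u]; then one or more of a literal '1' (lazy) (captured).
Matches: at [5:23] match 'ApjobWx3c9zf_USu81', groups = ('obWx', '3', 'c9zf_US', '1'); at [30:49] match 'AfjbO889meepYEtut81', groups = ('bO', '889', 'meepYE', '1').
Multiple groups make `findall` return tuples — one 4-tuple for each match.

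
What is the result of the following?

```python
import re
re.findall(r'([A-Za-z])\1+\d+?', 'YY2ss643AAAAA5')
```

['Y', 's', 'A']

A backreference is literal: `\1` must see the identical characters the first group matched.
Walking the string: at [0:3] match 'YY2', group 1 = 'Y'; at [3:6] match 'ss6', group 1 = 's'; at [8:14] match 'AAAAA5', group 1 = 'A'.
With a single group, `findall` returns only what that group captured — 3 items.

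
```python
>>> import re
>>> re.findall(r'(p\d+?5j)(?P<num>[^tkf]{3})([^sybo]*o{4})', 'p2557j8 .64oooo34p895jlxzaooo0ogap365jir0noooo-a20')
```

Pattern: the literal 'p', then one or more of a digit (lazy), then the literal '5j' (captured); then exactly 3 of any character except [tkf] (captured as 'num'); then zero or more of any character except [sybo], then exactly 4 of the literal 'o' (captured).
Matches: at [33:46] match 'p365jir0noooo', groups = ('p365j', 'ir0', 'noooo').
3 groups means the one result is a tuple of 3 captured strings — 1 here.

[('p365j', 'ir0', 'noooo')]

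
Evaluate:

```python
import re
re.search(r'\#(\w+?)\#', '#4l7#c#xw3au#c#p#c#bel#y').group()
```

'#4l7#'

Unlike `match`, `search` isn't anchored — it looks for the pattern anywhere in the string.
The match spans [0:5] → '#4l7#'.
Captured: group 1 = '4l7'.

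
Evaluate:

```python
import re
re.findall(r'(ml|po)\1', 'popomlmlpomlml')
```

['po', 'ml', 'ml']

`\1` has to match the exact text group 1 already captured.
With a single group, `findall` returns only what that group captured — 3 items.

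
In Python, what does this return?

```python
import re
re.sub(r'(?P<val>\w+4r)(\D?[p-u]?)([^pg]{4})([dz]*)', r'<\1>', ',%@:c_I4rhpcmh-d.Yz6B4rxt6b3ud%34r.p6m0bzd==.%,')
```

',%@:<c_I4r>.<Yz6B4r>%<34r>==.%,'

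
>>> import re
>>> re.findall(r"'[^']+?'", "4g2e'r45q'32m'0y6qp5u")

["'r45q'"]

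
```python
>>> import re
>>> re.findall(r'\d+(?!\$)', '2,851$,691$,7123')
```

['2', '85', '69', '7123']

The negative lookaround is zero-width — it rules out positions where the adjacent text would match, without consuming anything.
Scanning left to right: at [0:1] → '2'; at [2:4] → '85'; at [7:9] → '69'; at [12:16] → '7123'.
With no groups in the pattern, `findall` gives back each whole match — 4 here.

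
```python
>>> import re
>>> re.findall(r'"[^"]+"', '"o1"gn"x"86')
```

['"o1"', '"x"']

`findall` yields the raw match text (2 of them) because the pattern has no groups.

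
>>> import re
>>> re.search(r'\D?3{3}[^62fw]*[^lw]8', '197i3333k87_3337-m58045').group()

This matches optionally a non-digit, then exactly 3 of a literal '3', then zero or more of any character except [62fw]; then any character except [lw], then a literal '8'.
The match spans [3:20] → 'i3333k87_3337-m58'.

'i3333k87_3337-m58'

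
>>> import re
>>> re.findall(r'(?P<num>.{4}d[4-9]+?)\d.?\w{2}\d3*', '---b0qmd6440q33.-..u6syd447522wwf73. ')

With the lazy modifier that quantifier settles for the fewest repetitions that let the rest of the pattern succeed (the atoms after it are unaffected and can still be greedy).
Because there's exactly one group, `findall` drops the full match and keeps group 1 from each hit.

['b0qmd6', 'u6syd4']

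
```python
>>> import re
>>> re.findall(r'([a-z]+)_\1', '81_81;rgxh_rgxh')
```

A backreference is literal: `\1` must see the identical characters the first group matched.
Because there's exactly one group, `findall` drops the full match and keeps group 1 from the one hit.

['rgxh']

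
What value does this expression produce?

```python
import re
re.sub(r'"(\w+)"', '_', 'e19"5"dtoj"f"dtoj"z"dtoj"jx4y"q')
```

Matches: at [3:6] → '"5"'; at [10:13] → '"f"'; at [17:20] → '"z"'; at [24:30] → '"jx4y"'.
`sub` substitutes '_' at each match site.

'e19_dtoj_dtoj_dtoj_q'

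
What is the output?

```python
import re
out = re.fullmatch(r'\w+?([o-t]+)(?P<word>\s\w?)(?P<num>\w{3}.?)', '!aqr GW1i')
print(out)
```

None

Pattern: one or more of a word character (lazy); then one or more of a character in [o-t] (captured); then whitespace, then optionally a word character (captured as 'word'); then exactly 3 of a word character, then optionally any character (captured as 'num').
For `fullmatch`, every character of the input must be accounted for by the pattern.
Here the pattern can't cover the whole string, so the call returns None.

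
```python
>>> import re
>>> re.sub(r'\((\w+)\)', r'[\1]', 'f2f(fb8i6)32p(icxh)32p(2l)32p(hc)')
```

'f2f[fb8i6]32p[icxh]32p[2l]32p[hc]'

Matches: at [3:10] → '(fb8i6)'; at [13:19] → '(icxh)'; at [22:26] → '(2l)'; at [29:33] → '(hc)'.
Each match is replaced using the text its own group 1 captured.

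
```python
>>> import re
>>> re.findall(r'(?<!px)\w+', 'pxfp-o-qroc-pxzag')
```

['pxfp', 'o', 'qroc', 'pxzag']

The negative lookahead/lookbehind blocks any match where the forbidden context is present.
Scanning left to right: at [0:4] → 'pxfp'; at [5:6] → 'o'; at [7:11] → 'qroc'; at [12:17] → 'pxzag'.
No capturing groups, so `findall` returns the 4 full match strings.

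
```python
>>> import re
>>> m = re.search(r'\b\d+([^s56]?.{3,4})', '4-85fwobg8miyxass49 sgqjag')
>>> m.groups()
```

The match spans [0:6] → '4-85fw'.
Captured: group 1 = '-85fw'.

('-85fw',)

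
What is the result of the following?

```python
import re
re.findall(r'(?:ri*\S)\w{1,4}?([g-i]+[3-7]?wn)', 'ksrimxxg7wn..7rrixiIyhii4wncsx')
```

This matches the literal 'r', then zero or more of the literal 'i', then a non-whitespace character (non-capturing group); then 1 to 4 of a word character (lazy); then one or more of a character in [g-i], then optionally a character in [3-7], then the literal 'wn' (captured).
Walking the string: at [2:11] match 'rimxxg7wn', group 1 = 'g7wn'; at [15:27] match 'rixiIyhii4wn', group 1 = 'hii4wn'.
One capturing group, so `findall` returns just the captured substring from each match — 2 in all.

['g7wn', 'hii4wn']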